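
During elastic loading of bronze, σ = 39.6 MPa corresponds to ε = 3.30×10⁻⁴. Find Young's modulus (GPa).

E = σ/ε = 39.6 MPa / 3.30×10⁻⁴ = 120000 MPa = 120 GPa.

120 GPa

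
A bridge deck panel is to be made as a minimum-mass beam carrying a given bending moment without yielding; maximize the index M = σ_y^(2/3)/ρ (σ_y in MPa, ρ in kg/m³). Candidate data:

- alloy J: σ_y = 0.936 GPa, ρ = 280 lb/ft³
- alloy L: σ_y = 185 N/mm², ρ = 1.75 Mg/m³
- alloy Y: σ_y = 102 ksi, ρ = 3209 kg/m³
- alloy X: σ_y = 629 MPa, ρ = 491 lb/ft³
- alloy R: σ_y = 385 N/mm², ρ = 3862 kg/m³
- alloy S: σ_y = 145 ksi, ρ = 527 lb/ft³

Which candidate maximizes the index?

alloy Y

Convert each candidate to consistent units, then evaluate M:
  alloy J: σ_y = 936.0 MPa, ρ = 4485 kg/m³
  alloy L: σ_y = 185.0 MPa, ρ = 1750 kg/m³
  alloy Y: σ_y = 703.3 MPa, ρ = 3209 kg/m³
  alloy X: σ_y = 629.0 MPa, ρ = 7865 kg/m³
  alloy R: σ_y = 385.0 MPa, ρ = 3862 kg/m³
  alloy S: σ_y = 999.7 MPa, ρ = 8442 kg/m³
  alloy Y: M = 24.6×10⁻³
  alloy J: M = 21.3×10⁻³
  alloy L: M = 18.6×10⁻³
  alloy R: M = 13.7×10⁻³
  alloy S: M = 11.8×10⁻³
  alloy X: M = 9.33×10⁻³
The maximum is for alloy Y.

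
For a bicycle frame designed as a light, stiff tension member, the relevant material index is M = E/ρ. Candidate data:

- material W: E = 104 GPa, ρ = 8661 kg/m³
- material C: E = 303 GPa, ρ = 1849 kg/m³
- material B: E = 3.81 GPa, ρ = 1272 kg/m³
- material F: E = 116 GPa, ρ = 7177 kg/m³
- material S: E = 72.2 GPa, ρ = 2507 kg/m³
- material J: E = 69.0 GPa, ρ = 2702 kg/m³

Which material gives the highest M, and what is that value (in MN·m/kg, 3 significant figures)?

Evaluate M for each candidate:
  material C: M = 164 MN·m/kg
  material S: M = 28.8 MN·m/kg
  material J: M = 25.5 MN·m/kg
  material F: M = 16.2 MN·m/kg
  material W: M = 12.0 MN·m/kg
  material B: M = 3.00 MN·m/kg
Material C ranks first.

material C, M = 164 MN·m/kg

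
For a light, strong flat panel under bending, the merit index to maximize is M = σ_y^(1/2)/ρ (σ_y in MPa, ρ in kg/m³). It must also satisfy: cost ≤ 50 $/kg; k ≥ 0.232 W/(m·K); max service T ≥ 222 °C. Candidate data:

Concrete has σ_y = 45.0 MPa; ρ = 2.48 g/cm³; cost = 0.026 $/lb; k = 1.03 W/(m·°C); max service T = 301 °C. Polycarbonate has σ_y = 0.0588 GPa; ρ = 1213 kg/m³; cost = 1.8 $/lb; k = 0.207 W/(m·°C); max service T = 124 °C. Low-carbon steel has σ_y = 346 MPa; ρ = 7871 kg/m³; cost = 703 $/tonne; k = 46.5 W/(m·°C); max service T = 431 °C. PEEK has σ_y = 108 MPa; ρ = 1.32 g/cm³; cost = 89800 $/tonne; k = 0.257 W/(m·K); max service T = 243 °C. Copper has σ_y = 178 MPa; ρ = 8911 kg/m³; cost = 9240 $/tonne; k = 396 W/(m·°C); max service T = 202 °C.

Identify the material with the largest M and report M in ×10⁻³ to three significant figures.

Screen on constraints: cost ≤ 50 $/kg; k ≥ 0.232 W/(m·K); max service T ≥ 222 °C. Survivors: concrete, low-carbon steel.
After converting to SI:
  concrete: σ_y = 45.00 MPa, ρ = 2480 kg/m³
  low-carbon steel: σ_y = 346.0 MPa, ρ = 7871 kg/m³
  concrete: M = 2.70×10⁻³
  low-carbon steel: M = 2.36×10⁻³
Concrete has the largest M.

concrete, M = 2.70×10⁻³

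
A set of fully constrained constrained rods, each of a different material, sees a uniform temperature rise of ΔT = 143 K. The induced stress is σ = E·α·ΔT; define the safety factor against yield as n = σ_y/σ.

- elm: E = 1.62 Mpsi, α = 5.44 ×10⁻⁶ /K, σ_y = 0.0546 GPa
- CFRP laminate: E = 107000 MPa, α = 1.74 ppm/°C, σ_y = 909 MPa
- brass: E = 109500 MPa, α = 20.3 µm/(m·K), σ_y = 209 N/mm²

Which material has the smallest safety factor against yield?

brass

Per material, after unit conversion:
  elm: E = 11.17, α = 5.44, σ_y = 54.60 → σ = 8.69 MPa, n = 6.28
  CFRP laminate: E = 107.0, α = 1.74, σ_y = 909.0 → σ = 26.6 MPa, n = 34.1
  brass: E = 109.5, α = 20.3, σ_y = 209.0 → σ = 318 MPa, n = 0.658
The minimum is brass at n = 0.658.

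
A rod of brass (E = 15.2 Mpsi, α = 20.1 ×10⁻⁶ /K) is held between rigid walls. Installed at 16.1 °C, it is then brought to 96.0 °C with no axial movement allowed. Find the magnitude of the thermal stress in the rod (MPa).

168 MPa

E = 15.2 Mpsi = 104.8 GPa.
ΔT = 79.90 K. Constrained thermal stress σ = E·α·ΔT = 104.8×10³ MPa × 20.1×10⁻⁶ × 79.90 = 168 MPa (compressive).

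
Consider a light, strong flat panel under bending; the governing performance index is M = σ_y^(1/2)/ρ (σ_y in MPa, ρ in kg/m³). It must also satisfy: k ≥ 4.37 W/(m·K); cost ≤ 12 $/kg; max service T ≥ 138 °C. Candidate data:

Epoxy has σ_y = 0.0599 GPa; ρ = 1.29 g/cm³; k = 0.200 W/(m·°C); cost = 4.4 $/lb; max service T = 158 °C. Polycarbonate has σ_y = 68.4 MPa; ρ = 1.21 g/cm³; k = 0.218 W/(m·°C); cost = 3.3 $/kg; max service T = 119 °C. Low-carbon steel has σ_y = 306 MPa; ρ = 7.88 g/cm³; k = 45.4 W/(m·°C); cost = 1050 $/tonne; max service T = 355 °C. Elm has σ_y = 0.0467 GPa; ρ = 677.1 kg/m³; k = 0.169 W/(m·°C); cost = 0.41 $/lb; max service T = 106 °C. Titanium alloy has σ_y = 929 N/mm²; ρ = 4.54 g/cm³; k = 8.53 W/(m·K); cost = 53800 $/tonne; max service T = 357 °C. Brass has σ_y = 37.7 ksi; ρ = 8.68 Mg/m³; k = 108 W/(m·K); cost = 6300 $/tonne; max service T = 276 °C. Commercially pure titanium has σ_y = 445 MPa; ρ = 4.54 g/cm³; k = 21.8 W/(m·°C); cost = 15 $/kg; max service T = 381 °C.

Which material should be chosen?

Screen on constraints: k ≥ 4.37 W/(m·K); cost ≤ 12 $/kg; max service T ≥ 138 °C. Survivors: low-carbon steel, brass.
Putting every candidate on a common basis:
  low-carbon steel: σ_y = 306.0 MPa, ρ = 7880 kg/m³
  brass: σ_y = 259.9 MPa, ρ = 8680 kg/m³
  low-carbon steel: M = 2.22×10⁻³
  brass: M = 1.86×10⁻³
Low-carbon steel ranks first.

low-carbon steel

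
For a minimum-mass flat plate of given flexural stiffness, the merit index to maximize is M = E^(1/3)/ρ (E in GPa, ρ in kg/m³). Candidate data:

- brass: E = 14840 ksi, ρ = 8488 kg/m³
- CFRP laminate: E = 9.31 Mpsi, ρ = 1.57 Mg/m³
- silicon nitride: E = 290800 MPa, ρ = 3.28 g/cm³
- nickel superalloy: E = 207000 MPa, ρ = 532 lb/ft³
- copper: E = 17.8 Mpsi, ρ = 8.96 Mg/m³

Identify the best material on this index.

CFRP laminate

Convert each candidate to consistent units, then evaluate M:
  brass: E = 102.3 GPa, ρ = 8488 kg/m³
  CFRP laminate: E = 64.19 GPa, ρ = 1570 kg/m³
  silicon nitride: E = 290.8 GPa, ρ = 3280 kg/m³
  nickel superalloy: E = 207.0 GPa, ρ = 8522 kg/m³
  copper: E = 122.7 GPa, ρ = 8960 kg/m³
  CFRP laminate: M = 2.55×10⁻³
  silicon nitride: M = 2.02×10⁻³
  nickel superalloy: M = 0.694×10⁻³
  copper: M = 0.555×10⁻³
  brass: M = 0.551×10⁻³
CFRP laminate ranks first.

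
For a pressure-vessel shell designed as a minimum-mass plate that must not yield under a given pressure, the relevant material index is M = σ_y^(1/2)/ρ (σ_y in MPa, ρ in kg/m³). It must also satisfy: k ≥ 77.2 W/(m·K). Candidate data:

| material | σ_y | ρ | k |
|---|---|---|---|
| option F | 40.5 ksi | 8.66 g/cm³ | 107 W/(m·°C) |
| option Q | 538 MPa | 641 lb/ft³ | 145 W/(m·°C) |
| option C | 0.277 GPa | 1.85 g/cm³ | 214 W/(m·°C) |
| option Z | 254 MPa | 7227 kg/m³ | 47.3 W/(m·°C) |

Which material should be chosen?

Screen on constraints: k ≥ 77.2 W/(m·K). Survivors: option F, option Q, option C.
Putting every candidate on a common basis:
  option F: σ_y = 279.2 MPa, ρ = 8660 kg/m³
  option Q: σ_y = 538.0 MPa, ρ = 10270 kg/m³
  option C: σ_y = 277.0 MPa, ρ = 1850 kg/m³
  option C: M = 9.00×10⁻³
  option Q: M = 2.26×10⁻³
  option F: M = 1.93×10⁻³
The maximum is for option C.

option C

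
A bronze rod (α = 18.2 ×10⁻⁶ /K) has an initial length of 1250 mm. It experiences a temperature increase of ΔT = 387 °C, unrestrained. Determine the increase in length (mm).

ΔL = α·L₀·ΔT = 18.2×10⁻⁶ × 1250 mm × 387.0 K = 8.80 mm.

8.80 mm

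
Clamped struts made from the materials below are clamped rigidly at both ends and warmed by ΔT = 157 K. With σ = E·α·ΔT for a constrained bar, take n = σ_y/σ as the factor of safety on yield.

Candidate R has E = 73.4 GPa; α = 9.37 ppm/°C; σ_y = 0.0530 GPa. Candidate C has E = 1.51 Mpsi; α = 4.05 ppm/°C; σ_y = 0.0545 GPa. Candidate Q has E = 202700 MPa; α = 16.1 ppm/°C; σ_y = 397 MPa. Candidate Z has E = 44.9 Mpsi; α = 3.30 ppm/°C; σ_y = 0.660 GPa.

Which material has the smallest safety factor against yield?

candidate R

Converting E to GPa, α to ×10⁻⁶/K, σ_y to MPa, then σ and n for each:
  candidate R: E = 73.40, α = 9.37, σ_y = 53.00 → σ = 108 MPa, n = 0.491
  candidate C: E = 10.41, α = 4.05, σ_y = 54.50 → σ = 6.62 MPa, n = 8.23
  candidate Q: E = 202.7, α = 16.1, σ_y = 397.0 → σ = 512 MPa, n = 0.775
  candidate Z: E = 309.6, α = 3.30, σ_y = 660.0 → σ = 160 MPa, n = 4.11
Candidate R has the lowest safety factor, n = 0.491.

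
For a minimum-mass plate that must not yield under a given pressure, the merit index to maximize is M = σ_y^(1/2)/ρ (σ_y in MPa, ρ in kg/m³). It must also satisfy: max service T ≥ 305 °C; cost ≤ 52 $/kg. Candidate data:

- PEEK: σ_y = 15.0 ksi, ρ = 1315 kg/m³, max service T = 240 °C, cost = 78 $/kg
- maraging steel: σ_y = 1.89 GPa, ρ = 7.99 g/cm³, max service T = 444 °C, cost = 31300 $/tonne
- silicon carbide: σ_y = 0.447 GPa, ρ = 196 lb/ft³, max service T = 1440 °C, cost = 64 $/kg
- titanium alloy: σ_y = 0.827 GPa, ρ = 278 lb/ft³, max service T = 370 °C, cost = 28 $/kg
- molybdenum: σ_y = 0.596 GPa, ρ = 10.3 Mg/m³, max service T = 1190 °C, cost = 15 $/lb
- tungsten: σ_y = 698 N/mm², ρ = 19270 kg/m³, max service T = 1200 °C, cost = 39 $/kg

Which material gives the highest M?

titanium alloy

Screen on constraints: max service T ≥ 305 °C; cost ≤ 52 $/kg. Survivors: maraging steel, titanium alloy, molybdenum, tungsten.
Normalizing units and computing the index:
  maraging steel: σ_y = 1890 MPa, ρ = 7990 kg/m³
  titanium alloy: σ_y = 827.0 MPa, ρ = 4453 kg/m³
  molybdenum: σ_y = 596.0 MPa, ρ = 10300 kg/m³
  tungsten: σ_y = 698.0 MPa, ρ = 19270 kg/m³
  titanium alloy: M = 6.46×10⁻³
  maraging steel: M = 5.44×10⁻³
  molybdenum: M = 2.37×10⁻³
  tungsten: M = 1.37×10⁻³
Titanium alloy ranks first.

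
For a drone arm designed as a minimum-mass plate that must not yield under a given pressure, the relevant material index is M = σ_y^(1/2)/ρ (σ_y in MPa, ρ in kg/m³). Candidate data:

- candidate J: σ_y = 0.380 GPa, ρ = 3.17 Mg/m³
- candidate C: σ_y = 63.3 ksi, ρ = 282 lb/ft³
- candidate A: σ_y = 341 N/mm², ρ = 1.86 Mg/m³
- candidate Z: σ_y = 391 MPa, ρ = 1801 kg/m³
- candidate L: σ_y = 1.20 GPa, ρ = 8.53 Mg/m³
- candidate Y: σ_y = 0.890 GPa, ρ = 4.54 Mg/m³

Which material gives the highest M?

In SI units:
  candidate J: σ_y = 380.0 MPa, ρ = 3170 kg/m³
  candidate C: σ_y = 436.4 MPa, ρ = 4517 kg/m³
  candidate A: σ_y = 341.0 MPa, ρ = 1860 kg/m³
  candidate Z: σ_y = 391.0 MPa, ρ = 1801 kg/m³
  candidate L: σ_y = 1200 MPa, ρ = 8530 kg/m³
  candidate Y: σ_y = 890.0 MPa, ρ = 4540 kg/m³
  candidate Z: M = 11.0×10⁻³
  candidate A: M = 9.93×10⁻³
  candidate Y: M = 6.57×10⁻³
  candidate J: M = 6.15×10⁻³
  candidate C: M = 4.62×10⁻³
  candidate L: M = 4.06×10⁻³
The maximum is for candidate Z.

candidate Z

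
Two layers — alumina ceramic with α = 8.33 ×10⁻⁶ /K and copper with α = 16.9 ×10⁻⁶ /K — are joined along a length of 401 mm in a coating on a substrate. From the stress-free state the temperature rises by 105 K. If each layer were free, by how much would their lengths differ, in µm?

Δα = |8.33 − 16.9|×10⁻⁶/K = 8.57×10⁻⁶/K.
ΔL_mismatch = Δα·L·ΔT = 8.57×10⁻⁶ × 401.0 mm × 105.0 K = 361 µm.

361 µm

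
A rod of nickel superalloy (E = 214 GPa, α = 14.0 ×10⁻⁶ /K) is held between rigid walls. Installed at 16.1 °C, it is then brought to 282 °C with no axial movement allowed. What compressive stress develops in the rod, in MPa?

797 MPa

ΔT = 265.9 K. Constrained thermal stress σ = E·α·ΔT = 214.0×10³ MPa × 14.0×10⁻⁶ × 265.9 = 797 MPa (compressive).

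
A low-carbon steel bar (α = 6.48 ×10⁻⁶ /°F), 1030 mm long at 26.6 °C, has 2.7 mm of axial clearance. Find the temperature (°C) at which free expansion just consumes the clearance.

251 °C

α = 6.48×10⁻⁶/°F × 9/5 = 11.7×10⁻⁶/K.
α·L₀·ΔT = 2.7 mm ⇒ ΔT = 2.7 / (11.7×10⁻⁶ × 1030.0) = 224.7 K.
T = 26.6 + 224.7 = 251.3 °C.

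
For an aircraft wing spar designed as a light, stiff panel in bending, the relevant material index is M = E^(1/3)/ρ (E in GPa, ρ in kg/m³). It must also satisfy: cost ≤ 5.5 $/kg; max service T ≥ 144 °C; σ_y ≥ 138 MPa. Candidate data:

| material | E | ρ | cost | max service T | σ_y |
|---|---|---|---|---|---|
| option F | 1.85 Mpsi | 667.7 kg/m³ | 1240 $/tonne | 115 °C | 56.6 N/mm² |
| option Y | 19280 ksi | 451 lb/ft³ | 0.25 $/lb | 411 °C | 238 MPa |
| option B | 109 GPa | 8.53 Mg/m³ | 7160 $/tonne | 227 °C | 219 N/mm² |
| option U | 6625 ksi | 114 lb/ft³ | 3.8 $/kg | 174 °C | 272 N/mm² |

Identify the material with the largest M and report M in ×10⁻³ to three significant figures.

option U, M = 1.96×10⁻³

Screen on constraints: cost ≤ 5.5 $/kg; max service T ≥ 144 °C; σ_y ≥ 138 MPa. Survivors: option Y, option U.
Normalizing units and computing the index:
  option Y: E = 132.9 GPa, ρ = 7224 kg/m³
  option U: E = 45.68 GPa, ρ = 1826 kg/m³
  option U: M = 1.96×10⁻³
  option Y: M = 0.706×10⁻³
Option U has the largest M.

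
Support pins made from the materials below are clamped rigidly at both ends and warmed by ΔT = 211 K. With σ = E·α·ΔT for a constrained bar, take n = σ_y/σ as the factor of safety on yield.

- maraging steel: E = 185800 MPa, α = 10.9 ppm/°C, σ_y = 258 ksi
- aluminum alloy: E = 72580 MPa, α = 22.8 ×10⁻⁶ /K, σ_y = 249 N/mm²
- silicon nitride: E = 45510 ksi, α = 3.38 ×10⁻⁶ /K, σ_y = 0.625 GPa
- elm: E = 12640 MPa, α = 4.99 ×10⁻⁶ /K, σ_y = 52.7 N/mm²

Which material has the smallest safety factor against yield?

Per material, after unit conversion:
  maraging steel: E = 185.8, α = 10.9, σ_y = 1779 → σ = 427 MPa, n = 4.16
  aluminum alloy: E = 72.58, α = 22.8, σ_y = 249.0 → σ = 349 MPa, n = 0.713
  silicon nitride: E = 313.8, α = 3.38, σ_y = 625.0 → σ = 224 MPa, n = 2.79
  elm: E = 12.64, α = 4.99, σ_y = 52.70 → σ = 13.3 MPa, n = 3.96
The minimum is aluminum alloy at n = 0.713.

aluminum alloy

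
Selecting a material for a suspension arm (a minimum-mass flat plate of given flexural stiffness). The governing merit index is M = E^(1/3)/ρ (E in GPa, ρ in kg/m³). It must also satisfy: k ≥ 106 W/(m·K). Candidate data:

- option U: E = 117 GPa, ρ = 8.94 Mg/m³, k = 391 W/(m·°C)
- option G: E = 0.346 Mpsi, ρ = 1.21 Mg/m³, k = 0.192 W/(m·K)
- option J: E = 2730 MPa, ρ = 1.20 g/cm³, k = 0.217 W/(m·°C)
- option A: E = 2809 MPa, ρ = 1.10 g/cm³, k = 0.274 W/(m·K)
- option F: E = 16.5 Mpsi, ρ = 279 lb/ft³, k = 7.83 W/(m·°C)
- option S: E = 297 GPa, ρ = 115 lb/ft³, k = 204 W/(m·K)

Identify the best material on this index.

Screen on constraints: k ≥ 106 W/(m·K). Survivors: option U, option S.
In SI units:
  option U: E = 117.0 GPa, ρ = 8940 kg/m³
  option S: E = 297.0 GPa, ρ = 1842 kg/m³
  option S: M = 3.62×10⁻³
  option U: M = 0.547×10⁻³
Option S has the largest M.

option S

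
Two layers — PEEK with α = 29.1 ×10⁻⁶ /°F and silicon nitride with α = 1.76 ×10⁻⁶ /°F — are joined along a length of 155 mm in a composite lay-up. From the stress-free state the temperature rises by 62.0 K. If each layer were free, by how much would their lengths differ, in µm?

PEEK: α = 29.1×10⁻⁶/°F × 9/5 = 52.4×10⁻⁶/K.
silicon nitride: α = 1.76×10⁻⁶/°F × 9/5 = 3.17×10⁻⁶/K.
Δα = |52.4 − 3.17|×10⁻⁶/K = 49.2×10⁻⁶/K.
ΔL_mismatch = Δα·L·ΔT = 49.2×10⁻⁶ × 155.0 mm × 62.0 K = 473 µm.

473 µm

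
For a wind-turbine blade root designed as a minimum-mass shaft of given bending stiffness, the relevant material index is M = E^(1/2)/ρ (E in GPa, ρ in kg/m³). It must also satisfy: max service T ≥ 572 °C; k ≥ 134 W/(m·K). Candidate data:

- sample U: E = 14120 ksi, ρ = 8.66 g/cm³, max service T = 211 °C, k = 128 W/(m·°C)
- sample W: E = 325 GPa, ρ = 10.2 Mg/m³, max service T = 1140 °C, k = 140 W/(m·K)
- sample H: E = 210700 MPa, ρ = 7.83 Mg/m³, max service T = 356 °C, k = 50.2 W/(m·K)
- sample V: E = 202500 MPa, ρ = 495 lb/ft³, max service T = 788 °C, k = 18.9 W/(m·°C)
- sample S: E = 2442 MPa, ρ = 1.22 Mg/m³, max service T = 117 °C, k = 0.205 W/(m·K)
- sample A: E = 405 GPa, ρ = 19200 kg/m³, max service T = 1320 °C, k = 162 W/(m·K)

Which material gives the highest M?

Screen on constraints: max service T ≥ 572 °C; k ≥ 134 W/(m·K). Survivors: sample W, sample A.
In SI units:
  sample W: E = 325.0 GPa, ρ = 10200 kg/m³
  sample A: E = 405.0 GPa, ρ = 19200 kg/m³
  sample W: M = 1.77×10⁻³
  sample A: M = 1.05×10⁻³
Sample W has the largest M.

sample W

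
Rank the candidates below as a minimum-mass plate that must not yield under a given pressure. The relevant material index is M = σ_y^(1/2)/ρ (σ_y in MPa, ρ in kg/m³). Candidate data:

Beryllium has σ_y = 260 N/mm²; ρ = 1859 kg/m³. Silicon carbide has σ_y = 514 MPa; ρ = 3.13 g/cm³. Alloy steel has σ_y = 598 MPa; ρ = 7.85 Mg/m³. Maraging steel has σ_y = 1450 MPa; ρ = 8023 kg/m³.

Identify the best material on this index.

beryllium

In SI units:
  beryllium: σ_y = 260.0 MPa, ρ = 1859 kg/m³
  silicon carbide: σ_y = 514.0 MPa, ρ = 3130 kg/m³
  alloy steel: σ_y = 598.0 MPa, ρ = 7850 kg/m³
  maraging steel: σ_y = 1450 MPa, ρ = 8023 kg/m³
  beryllium: M = 8.67×10⁻³
  silicon carbide: M = 7.24×10⁻³
  maraging steel: M = 4.75×10⁻³
  alloy steel: M = 3.12×10⁻³
Beryllium has the largest M.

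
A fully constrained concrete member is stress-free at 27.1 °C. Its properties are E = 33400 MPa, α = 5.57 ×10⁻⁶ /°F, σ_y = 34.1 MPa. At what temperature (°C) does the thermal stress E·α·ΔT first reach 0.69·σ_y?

97.4 °C

E = 33400 MPa = 33.40 GPa.
α = 5.57×10⁻⁶/°F × 9/5 = 10.0×10⁻⁶/K.
E·α·ΔT = 23.53 MPa ⇒ ΔT = 23.53 / (33.40×10³ × 10.0×10⁻⁶) = 70.26 K.
T = 27.1 + 70.26 = 97.36 °C.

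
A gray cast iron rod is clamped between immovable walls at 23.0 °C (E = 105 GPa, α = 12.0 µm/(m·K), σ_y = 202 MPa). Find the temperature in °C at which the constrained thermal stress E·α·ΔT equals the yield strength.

E·α·ΔT = 202.0 MPa ⇒ ΔT = 202.0 / (105.0×10³ × 12.0×10⁻⁶) = 160.3 K.
T = 23.0 + 160.3 = 183.3 °C.

183 °C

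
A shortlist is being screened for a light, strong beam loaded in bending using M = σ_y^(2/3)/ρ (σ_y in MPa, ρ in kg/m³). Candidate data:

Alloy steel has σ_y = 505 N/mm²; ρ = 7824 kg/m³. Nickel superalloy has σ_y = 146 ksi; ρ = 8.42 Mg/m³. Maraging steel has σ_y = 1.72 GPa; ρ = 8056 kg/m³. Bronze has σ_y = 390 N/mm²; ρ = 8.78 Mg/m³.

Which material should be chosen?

Normalizing units and computing the index:
  alloy steel: σ_y = 505.0 MPa, ρ = 7824 kg/m³
  nickel superalloy: σ_y = 1007 MPa, ρ = 8420 kg/m³
  maraging steel: σ_y = 1720 MPa, ρ = 8056 kg/m³
  bronze: σ_y = 390.0 MPa, ρ = 8780 kg/m³
  maraging steel: M = 17.8×10⁻³
  nickel superalloy: M = 11.9×10⁻³
  alloy steel: M = 8.11×10⁻³
  bronze: M = 6.08×10⁻³
Maraging steel has the largest M.

maraging steel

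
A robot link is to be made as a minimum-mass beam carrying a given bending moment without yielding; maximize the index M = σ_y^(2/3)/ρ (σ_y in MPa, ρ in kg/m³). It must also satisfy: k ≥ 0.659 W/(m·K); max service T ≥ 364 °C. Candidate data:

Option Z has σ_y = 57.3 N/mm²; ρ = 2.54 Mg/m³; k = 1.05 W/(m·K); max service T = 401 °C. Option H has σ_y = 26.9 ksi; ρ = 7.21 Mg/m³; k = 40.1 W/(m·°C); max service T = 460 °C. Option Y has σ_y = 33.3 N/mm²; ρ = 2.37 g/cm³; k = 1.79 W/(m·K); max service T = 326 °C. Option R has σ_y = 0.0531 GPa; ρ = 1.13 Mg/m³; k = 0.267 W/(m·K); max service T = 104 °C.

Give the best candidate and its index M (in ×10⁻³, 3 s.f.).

Screen on constraints: k ≥ 0.659 W/(m·K); max service T ≥ 364 °C. Survivors: option Z, option H.
In SI units:
  option Z: σ_y = 57.30 MPa, ρ = 2540 kg/m³
  option H: σ_y = 185.5 MPa, ρ = 7210 kg/m³
  option Z: M = 5.85×10⁻³
  option H: M = 4.51×10⁻³
Option Z has the largest M.

option Z, M = 5.85×10⁻³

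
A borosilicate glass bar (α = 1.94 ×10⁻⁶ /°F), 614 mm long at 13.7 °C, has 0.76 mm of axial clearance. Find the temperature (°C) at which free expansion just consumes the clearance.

368 °C

α = 1.94×10⁻⁶/°F × 9/5 = 3.49×10⁻⁶/K.
α·L₀·ΔT = 0.76 mm ⇒ ΔT = 0.76 / (3.49×10⁻⁶ × 614.0) = 354.5 K.
T = 13.7 + 354.5 = 368.2 °C.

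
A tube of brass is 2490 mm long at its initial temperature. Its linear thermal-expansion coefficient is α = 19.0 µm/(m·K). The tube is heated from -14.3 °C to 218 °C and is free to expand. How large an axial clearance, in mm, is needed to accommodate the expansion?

11.0 mm

ΔT = 218 − (-14.3) = 232.3 K.
ΔL = α·L₀·ΔT = 19.0×10⁻⁶ × 2490 mm × 232.3 K = 11.0 mm.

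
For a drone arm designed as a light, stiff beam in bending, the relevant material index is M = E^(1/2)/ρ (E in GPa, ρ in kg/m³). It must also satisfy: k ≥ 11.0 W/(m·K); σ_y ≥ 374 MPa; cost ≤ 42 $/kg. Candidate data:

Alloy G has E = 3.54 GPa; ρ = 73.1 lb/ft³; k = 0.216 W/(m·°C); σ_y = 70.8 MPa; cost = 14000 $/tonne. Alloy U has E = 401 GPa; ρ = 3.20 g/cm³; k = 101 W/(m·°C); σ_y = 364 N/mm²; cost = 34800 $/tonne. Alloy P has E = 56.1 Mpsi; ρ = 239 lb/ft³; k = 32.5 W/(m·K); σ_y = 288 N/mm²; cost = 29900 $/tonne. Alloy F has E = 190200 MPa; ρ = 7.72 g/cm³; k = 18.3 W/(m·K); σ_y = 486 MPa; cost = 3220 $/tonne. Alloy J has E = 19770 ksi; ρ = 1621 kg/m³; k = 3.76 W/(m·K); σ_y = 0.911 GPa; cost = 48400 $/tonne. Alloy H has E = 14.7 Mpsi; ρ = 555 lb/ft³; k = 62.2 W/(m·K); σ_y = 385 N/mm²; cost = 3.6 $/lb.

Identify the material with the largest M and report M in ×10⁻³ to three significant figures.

alloy F, M = 1.79×10⁻³

Screen on constraints: k ≥ 11.0 W/(m·K); σ_y ≥ 374 MPa; cost ≤ 42 $/kg. Survivors: alloy F, alloy H.
After converting to SI:
  alloy F: E = 190.2 GPa, ρ = 7720 kg/m³
  alloy H: E = 101.4 GPa, ρ = 8890 kg/m³
  alloy F: M = 1.79×10⁻³
  alloy H: M = 1.13×10⁻³
Alloy F has the largest M.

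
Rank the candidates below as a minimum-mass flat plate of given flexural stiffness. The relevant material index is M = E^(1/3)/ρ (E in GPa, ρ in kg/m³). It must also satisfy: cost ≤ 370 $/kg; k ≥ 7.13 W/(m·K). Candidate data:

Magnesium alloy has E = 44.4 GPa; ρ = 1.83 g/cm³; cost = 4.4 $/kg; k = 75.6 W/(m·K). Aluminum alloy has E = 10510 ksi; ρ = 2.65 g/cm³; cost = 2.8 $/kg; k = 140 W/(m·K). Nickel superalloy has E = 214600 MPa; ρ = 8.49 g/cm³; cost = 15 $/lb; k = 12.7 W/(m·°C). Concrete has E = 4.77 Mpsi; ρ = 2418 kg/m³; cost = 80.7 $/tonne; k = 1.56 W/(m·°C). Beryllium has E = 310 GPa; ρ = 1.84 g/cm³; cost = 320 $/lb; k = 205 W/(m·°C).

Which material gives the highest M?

Screen on constraints: cost ≤ 370 $/kg; k ≥ 7.13 W/(m·K). Survivors: magnesium alloy, aluminum alloy, nickel superalloy.
Convert each candidate to consistent units, then evaluate M:
  magnesium alloy: E = 44.40 GPa, ρ = 1830 kg/m³
  aluminum alloy: E = 72.46 GPa, ρ = 2650 kg/m³
  nickel superalloy: E = 214.6 GPa, ρ = 8490 kg/m³
  magnesium alloy: M = 1.93×10⁻³
  aluminum alloy: M = 1.57×10⁻³
  nickel superalloy: M = 0.705×10⁻³
The maximum is for magnesium alloy.

magnesium alloy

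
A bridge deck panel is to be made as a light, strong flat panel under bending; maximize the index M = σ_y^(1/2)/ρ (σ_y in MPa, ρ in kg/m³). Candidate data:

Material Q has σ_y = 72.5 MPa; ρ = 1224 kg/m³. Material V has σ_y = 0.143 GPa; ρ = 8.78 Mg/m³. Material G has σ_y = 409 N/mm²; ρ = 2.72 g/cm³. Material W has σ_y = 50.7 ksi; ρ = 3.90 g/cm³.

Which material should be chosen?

material G

In SI units:
  material Q: σ_y = 72.50 MPa, ρ = 1224 kg/m³
  material V: σ_y = 143.0 MPa, ρ = 8780 kg/m³
  material G: σ_y = 409.0 MPa, ρ = 2720 kg/m³
  material W: σ_y = 349.6 MPa, ρ = 3900 kg/m³
  material G: M = 7.44×10⁻³
  material Q: M = 6.96×10⁻³
  material W: M = 4.79×10⁻³
  material V: M = 1.36×10⁻³
Material G has the largest M.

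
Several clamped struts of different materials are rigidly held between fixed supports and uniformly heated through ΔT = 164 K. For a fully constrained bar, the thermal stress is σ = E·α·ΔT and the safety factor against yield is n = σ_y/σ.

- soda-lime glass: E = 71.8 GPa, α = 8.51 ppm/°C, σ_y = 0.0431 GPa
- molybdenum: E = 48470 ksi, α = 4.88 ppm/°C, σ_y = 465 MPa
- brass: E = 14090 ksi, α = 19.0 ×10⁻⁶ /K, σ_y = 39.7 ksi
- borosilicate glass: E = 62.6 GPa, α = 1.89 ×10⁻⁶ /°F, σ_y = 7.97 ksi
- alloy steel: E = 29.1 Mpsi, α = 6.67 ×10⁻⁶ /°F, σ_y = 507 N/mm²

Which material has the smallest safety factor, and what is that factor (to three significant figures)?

soda-lime glass, n = 0.430

In consistent units (E in GPa, α in ×10⁻⁶/K, σ_y in MPa):
  soda-lime glass: E = 71.80, α = 8.51, σ_y = 43.10 → σ = 100 MPa, n = 0.430
  molybdenum: E = 334.2, α = 4.88, σ_y = 465.0 → σ = 267 MPa, n = 1.74
  brass: E = 97.15, α = 19.0, σ_y = 273.7 → σ = 303 MPa, n = 0.904
  borosilicate glass: E = 62.60, α = 3.40, σ_y = 54.95 → σ = 34.9 MPa, n = 1.57
  alloy steel: E = 200.6, α = 12.0, σ_y = 507.0 → σ = 395 MPa, n = 1.28
Smallest n: soda-lime glass with n = 0.430.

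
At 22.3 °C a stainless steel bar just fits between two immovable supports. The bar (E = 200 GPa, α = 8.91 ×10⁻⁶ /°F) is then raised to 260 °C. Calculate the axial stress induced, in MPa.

α = 8.91×10⁻⁶/°F × 9/5 = 16.0×10⁻⁶/K.
ΔT = 237.7 K. Constrained thermal stress σ = E·α·ΔT = 200.0×10³ MPa × 16.0×10⁻⁶ × 237.7 = 762 MPa (compressive).

762 MPa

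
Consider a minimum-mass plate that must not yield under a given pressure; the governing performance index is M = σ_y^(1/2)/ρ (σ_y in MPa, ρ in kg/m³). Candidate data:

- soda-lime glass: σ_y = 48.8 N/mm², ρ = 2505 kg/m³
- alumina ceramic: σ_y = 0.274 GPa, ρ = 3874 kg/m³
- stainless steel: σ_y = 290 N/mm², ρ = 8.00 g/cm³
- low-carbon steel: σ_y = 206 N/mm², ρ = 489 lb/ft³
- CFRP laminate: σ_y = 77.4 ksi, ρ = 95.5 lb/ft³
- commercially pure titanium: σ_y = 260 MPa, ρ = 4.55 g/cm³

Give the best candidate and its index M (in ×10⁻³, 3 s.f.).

CFRP laminate, M = 15.1×10⁻³

Normalizing units and computing the index:
  soda-lime glass: σ_y = 48.80 MPa, ρ = 2505 kg/m³
  alumina ceramic: σ_y = 274.0 MPa, ρ = 3874 kg/m³
  stainless steel: σ_y = 290.0 MPa, ρ = 8000 kg/m³
  low-carbon steel: σ_y = 206.0 MPa, ρ = 7833 kg/m³
  CFRP laminate: σ_y = 533.7 MPa, ρ = 1530 kg/m³
  commercially pure titanium: σ_y = 260.0 MPa, ρ = 4550 kg/m³
  CFRP laminate: M = 15.1×10⁻³
  alumina ceramic: M = 4.27×10⁻³
  commercially pure titanium: M = 3.54×10⁻³
  soda-lime glass: M = 2.79×10⁻³
  stainless steel: M = 2.13×10⁻³
  low-carbon steel: M = 1.83×10⁻³
The maximum is for CFRP laminate.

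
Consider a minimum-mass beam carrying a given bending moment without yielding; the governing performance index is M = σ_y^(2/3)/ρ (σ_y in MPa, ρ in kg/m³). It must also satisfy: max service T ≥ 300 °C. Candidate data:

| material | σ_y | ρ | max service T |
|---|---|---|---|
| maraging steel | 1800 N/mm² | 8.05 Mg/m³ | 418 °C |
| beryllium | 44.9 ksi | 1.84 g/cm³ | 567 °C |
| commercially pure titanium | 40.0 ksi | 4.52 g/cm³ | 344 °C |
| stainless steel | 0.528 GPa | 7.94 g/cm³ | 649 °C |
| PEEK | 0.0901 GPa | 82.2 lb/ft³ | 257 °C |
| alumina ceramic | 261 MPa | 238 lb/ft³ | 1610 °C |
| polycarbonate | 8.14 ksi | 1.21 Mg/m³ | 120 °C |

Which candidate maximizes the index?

Screen on constraints: max service T ≥ 300 °C. Survivors: maraging steel, beryllium, commercially pure titanium, stainless steel, alumina ceramic.
Normalizing units and computing the index:
  maraging steel: σ_y = 1800 MPa, ρ = 8050 kg/m³
  beryllium: σ_y = 309.6 MPa, ρ = 1840 kg/m³
  commercially pure titanium: σ_y = 275.8 MPa, ρ = 4520 kg/m³
  stainless steel: σ_y = 528.0 MPa, ρ = 7940 kg/m³
  alumina ceramic: σ_y = 261.0 MPa, ρ = 3812 kg/m³
  beryllium: M = 24.9×10⁻³
  maraging steel: M = 18.4×10⁻³
  alumina ceramic: M = 10.7×10⁻³
  commercially pure titanium: M = 9.37×10⁻³
  stainless steel: M = 8.23×10⁻³
Beryllium ranks first.

beryllium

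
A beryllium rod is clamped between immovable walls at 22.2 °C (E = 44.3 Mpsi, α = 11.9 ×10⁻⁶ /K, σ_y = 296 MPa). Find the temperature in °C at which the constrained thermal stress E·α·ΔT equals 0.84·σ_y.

90.6 °C

E = 44.3 Mpsi = 305.4 GPa.
E·α·ΔT = 248.6 MPa ⇒ ΔT = 248.6 / (305.4×10³ × 11.9×10⁻⁶) = 68.41 K.
T = 22.2 + 68.41 = 90.61 °C.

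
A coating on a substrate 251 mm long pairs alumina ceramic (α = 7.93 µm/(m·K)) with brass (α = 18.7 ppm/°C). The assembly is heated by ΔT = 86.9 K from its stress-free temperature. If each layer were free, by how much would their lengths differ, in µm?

Δα = |7.93 − 18.7|×10⁻⁶/K = 10.8×10⁻⁶/K.
ΔL_mismatch = Δα·L·ΔT = 10.8×10⁻⁶ × 251.0 mm × 86.9 K = 235 µm.

235 µm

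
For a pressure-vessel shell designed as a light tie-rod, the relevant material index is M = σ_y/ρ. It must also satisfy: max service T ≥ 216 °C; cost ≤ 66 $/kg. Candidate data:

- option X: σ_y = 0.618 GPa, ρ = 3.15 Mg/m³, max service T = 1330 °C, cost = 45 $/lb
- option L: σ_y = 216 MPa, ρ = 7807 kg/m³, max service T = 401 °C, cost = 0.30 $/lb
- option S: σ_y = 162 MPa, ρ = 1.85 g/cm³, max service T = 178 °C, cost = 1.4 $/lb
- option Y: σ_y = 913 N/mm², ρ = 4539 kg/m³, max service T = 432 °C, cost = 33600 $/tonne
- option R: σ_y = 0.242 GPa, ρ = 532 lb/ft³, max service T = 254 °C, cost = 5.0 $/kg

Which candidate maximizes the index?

option Y

Screen on constraints: max service T ≥ 216 °C; cost ≤ 66 $/kg. Survivors: option L, option Y, option R.
In SI units:
  option L: σ_y = 216.0 MPa, ρ = 7807 kg/m³
  option Y: σ_y = 913.0 MPa, ρ = 4539 kg/m³
  option R: σ_y = 242.0 MPa, ρ = 8522 kg/m³
  option Y: M = 201 kN·m/kg
  option R: M = 28.4 kN·m/kg
  option L: M = 27.7 kN·m/kg
Highest index: option Y.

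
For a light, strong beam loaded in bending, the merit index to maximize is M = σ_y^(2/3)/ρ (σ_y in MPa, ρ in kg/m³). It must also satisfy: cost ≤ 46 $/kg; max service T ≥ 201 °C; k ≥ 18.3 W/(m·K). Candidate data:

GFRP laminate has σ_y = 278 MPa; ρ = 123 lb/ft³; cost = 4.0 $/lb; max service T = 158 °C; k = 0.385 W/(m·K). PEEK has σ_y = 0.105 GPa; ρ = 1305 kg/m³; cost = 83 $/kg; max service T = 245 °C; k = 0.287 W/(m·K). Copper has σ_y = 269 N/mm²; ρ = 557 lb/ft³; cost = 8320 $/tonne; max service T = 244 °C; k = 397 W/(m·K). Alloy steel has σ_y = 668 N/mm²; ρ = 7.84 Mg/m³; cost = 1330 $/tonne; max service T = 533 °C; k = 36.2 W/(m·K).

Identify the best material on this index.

Screen on constraints: cost ≤ 46 $/kg; max service T ≥ 201 °C; k ≥ 18.3 W/(m·K). Survivors: copper, alloy steel.
After converting to SI:
  copper: σ_y = 269.0 MPa, ρ = 8922 kg/m³
  alloy steel: σ_y = 668.0 MPa, ρ = 7840 kg/m³
  alloy steel: M = 9.75×10⁻³
  copper: M = 4.67×10⁻³
The maximum is for alloy steel.

alloy steel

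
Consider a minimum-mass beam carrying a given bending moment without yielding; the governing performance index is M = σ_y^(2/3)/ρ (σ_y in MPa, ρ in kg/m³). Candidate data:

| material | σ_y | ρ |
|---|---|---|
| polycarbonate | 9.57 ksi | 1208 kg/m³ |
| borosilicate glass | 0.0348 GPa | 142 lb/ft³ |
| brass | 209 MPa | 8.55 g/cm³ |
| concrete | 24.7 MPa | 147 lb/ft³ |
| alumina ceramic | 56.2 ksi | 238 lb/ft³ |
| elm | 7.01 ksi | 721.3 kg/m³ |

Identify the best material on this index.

Convert each candidate to consistent units, then evaluate M:
  polycarbonate: σ_y = 65.98 MPa, ρ = 1208 kg/m³
  borosilicate glass: σ_y = 34.80 MPa, ρ = 2275 kg/m³
  brass: σ_y = 209.0 MPa, ρ = 8550 kg/m³
  concrete: σ_y = 24.70 MPa, ρ = 2355 kg/m³
  alumina ceramic: σ_y = 387.5 MPa, ρ = 3812 kg/m³
  elm: σ_y = 48.33 MPa, ρ = 721.3 kg/m³
  elm: M = 18.4×10⁻³
  alumina ceramic: M = 13.9×10⁻³
  polycarbonate: M = 13.5×10⁻³
  borosilicate glass: M = 4.69×10⁻³
  brass: M = 4.12×10⁻³
  concrete: M = 3.60×10⁻³
Highest index: elm.

elm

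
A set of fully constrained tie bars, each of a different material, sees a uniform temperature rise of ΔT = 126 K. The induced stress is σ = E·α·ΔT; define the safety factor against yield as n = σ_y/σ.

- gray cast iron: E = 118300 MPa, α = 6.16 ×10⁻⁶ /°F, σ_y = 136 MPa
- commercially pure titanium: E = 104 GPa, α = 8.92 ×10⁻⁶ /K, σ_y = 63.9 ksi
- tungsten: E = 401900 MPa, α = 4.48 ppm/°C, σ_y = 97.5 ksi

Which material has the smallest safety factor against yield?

Per material, after unit conversion:
  gray cast iron: E = 118.3, α = 11.1, σ_y = 136.0 → σ = 165 MPa, n = 0.823
  commercially pure titanium: E = 104.0, α = 8.92, σ_y = 440.6 → σ = 117 MPa, n = 3.77
  tungsten: E = 401.9, α = 4.48, σ_y = 672.2 → σ = 227 MPa, n = 2.96
The minimum is gray cast iron at n = 0.823.

gray cast iron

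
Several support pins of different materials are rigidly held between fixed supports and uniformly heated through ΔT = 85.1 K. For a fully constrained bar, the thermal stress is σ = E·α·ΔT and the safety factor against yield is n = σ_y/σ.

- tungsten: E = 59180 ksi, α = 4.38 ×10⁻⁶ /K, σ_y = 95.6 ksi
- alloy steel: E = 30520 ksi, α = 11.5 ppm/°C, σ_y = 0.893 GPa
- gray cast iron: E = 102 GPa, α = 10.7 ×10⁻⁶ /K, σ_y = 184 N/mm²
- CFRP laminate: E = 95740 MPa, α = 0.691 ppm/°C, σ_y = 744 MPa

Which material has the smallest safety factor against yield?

gray cast iron

Per material, after unit conversion:
  tungsten: E = 408.0, α = 4.38, σ_y = 659.1 → σ = 152 MPa, n = 4.33
  alloy steel: E = 210.4, α = 11.5, σ_y = 893.0 → σ = 206 MPa, n = 4.34
  gray cast iron: E = 102.0, α = 10.7, σ_y = 184.0 → σ = 92.9 MPa, n = 1.98
  CFRP laminate: E = 95.74, α = 0.691, σ_y = 744.0 → σ = 5.63 MPa, n = 132
The minimum is gray cast iron at n = 1.98.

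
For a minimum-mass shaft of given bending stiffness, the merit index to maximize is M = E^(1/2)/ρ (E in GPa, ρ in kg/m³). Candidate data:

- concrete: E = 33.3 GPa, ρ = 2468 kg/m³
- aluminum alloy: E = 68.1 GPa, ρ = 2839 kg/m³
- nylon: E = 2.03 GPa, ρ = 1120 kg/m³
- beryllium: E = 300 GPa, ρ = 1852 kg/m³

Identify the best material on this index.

Computing M directly (units already consistent):
  beryllium: M = 9.35×10⁻³
  aluminum alloy: M = 2.91×10⁻³
  concrete: M = 2.34×10⁻³
  nylon: M = 1.27×10⁻³
Beryllium ranks first.

beryllium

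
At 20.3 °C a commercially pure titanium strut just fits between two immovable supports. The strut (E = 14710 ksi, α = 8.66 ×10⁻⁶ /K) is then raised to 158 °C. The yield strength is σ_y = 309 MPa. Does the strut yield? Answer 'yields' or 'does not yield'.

does not yield

E = 14710 ksi = 101.4 GPa.
ΔT = 137.7 K. Constrained thermal stress σ = E·α·ΔT = 101.4×10³ MPa × 8.66×10⁻⁶ × 137.7 = 121 MPa (compressive).
Compare to σ_y = 309 MPa: σ < σ_y, so it does not yield.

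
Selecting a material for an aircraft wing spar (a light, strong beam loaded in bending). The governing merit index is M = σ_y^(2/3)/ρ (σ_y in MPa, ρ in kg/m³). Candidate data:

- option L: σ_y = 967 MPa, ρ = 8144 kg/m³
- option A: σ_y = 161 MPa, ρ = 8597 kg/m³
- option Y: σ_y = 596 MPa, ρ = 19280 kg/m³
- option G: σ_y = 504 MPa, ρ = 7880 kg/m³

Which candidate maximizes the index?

Per-candidate index values:
  option L: M = 12.0×10⁻³
  option G: M = 8.04×10⁻³
  option Y: M = 3.67×10⁻³
  option A: M = 3.44×10⁻³
Option L has the largest M.

option L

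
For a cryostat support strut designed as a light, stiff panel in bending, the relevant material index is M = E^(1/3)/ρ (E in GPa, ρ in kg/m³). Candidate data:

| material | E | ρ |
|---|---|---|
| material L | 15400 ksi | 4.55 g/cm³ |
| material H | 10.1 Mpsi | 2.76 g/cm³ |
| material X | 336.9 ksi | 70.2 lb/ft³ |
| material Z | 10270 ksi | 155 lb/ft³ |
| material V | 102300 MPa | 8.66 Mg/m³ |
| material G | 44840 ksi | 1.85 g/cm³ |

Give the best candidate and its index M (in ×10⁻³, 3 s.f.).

material G, M = 3.66×10⁻³

Convert each candidate to consistent units, then evaluate M:
  material L: E = 106.2 GPa, ρ = 4550 kg/m³
  material H: E = 69.64 GPa, ρ = 2760 kg/m³
  material X: E = 2.323 GPa, ρ = 1124 kg/m³
  material Z: E = 70.81 GPa, ρ = 2483 kg/m³
  material V: E = 102.3 GPa, ρ = 8660 kg/m³
  material G: E = 309.2 GPa, ρ = 1850 kg/m³
  material G: M = 3.66×10⁻³
  material Z: M = 1.67×10⁻³
  material H: M = 1.49×10⁻³
  material X: M = 1.18×10⁻³
  material L: M = 1.04×10⁻³
  material V: M = 0.540×10⁻³
Highest index: material G.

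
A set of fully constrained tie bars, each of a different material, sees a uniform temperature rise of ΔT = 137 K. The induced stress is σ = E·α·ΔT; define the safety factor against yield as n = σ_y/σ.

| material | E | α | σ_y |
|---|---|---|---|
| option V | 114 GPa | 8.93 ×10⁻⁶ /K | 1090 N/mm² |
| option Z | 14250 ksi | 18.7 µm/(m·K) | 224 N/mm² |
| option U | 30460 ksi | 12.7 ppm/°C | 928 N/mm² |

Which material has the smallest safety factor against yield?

Converting E to GPa, α to ×10⁻⁶/K, σ_y to MPa, then σ and n for each:
  option V: E = 114.0, α = 8.93, σ_y = 1090 → σ = 139 MPa, n = 7.82
  option Z: E = 98.25, α = 18.7, σ_y = 224.0 → σ = 252 MPa, n = 0.890
  option U: E = 210.0, α = 12.7, σ_y = 928.0 → σ = 365 MPa, n = 2.54
The minimum is option Z at n = 0.890.

option Z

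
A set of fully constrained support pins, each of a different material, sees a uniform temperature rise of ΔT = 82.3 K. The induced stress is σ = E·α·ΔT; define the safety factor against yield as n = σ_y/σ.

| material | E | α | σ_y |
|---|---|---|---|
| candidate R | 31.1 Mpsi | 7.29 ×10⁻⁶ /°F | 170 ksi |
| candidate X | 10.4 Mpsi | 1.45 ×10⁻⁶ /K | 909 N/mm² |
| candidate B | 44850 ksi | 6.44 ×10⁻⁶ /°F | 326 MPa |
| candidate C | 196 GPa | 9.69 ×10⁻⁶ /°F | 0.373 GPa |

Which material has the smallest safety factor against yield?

With everything in SI (GPa, ×10⁻⁶/K, MPa):
  candidate R: E = 214.4, α = 13.1, σ_y = 1172 → σ = 232 MPa, n = 5.06
  candidate X: E = 71.71, α = 1.45, σ_y = 909.0 → σ = 8.56 MPa, n = 106
  candidate B: E = 309.2, α = 11.6, σ_y = 326.0 → σ = 295 MPa, n = 1.11
  candidate C: E = 196.0, α = 17.4, σ_y = 373.0 → σ = 281 MPa, n = 1.33
Smallest n: candidate B with n = 1.11.

candidate B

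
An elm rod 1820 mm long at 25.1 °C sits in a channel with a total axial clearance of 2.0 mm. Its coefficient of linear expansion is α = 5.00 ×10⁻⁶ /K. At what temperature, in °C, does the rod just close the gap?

α·L₀·ΔT = 2.0 mm ⇒ ΔT = 2.0 / (5.00×10⁻⁶ × 1820.0) = 219.8 K.
T = 25.1 + 219.8 = 244.9 °C.

245 °C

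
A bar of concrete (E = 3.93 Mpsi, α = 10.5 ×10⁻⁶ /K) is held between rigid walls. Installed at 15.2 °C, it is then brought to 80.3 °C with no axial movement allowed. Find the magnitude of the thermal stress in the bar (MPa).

E = 3.93 Mpsi = 27.10 GPa.
ΔT = 65.10 K. Constrained thermal stress σ = E·α·ΔT = 27.10×10³ MPa × 10.5×10⁻⁶ × 65.10 = 18.5 MPa (compressive).

18.5 MPa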